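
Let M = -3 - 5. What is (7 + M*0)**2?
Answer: 49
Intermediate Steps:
M = -8
(7 + M*0)**2 = (7 - 8*0)**2 = (7 + 0)**2 = 7**2 = 49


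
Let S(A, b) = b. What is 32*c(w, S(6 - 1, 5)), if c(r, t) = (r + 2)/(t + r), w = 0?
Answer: 64/5 ≈ 12.800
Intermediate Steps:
c(r, t) = (2 + r)/(r + t)
32*c(w, S(6 - 1, 5)) = 32*((2 + 0)/(0 + 5)) = 32*(2/5) = 64/5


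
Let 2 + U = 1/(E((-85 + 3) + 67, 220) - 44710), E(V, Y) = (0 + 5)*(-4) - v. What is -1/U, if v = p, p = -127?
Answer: 44603/89207 ≈ 0.49999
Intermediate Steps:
v = -127
E(V, Y) = 107 (E(V, Y) = (0 + 5)*(-4) - 1*(-127) = 5*(-4) + 127 = -20 + 127 = 107)
U = -89207/44603 (U = -2 + 1/(107 - 44710) = -2 + 1/(-44603) = -2 - 1/44603 = -89207/44603 ≈ -2.0000)
-1/U = -1/(-89207/44603) = -1*(-44603/89207) = 44603/89207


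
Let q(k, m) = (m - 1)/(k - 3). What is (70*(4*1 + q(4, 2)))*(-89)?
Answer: -31150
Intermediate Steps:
q(k, m) = (-1 + m)/(-3 + k)
(70*(4*1 + q(4, 2)))*(-89) = (70*(4*1 + (-1 + 2)/(-3 + 4)))*(-89) = (70*(4 + 1/1))*(-89) = (70*(4 + 1*1))*(-89) = (70*(4 + 1))*(-89) = (70*5)*(-89) = 350*(-89) = -31150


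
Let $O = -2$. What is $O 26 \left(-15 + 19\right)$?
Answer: $-208$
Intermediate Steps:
$O 26 \left(-15 + 19\right) = \left(-2\right) 26 \left(-15 + 19\right) = \left(-52\right) 4 = -208$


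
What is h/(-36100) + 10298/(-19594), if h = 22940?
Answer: -20531104/17683585 ≈ -1.1610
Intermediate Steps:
h/(-36100) + 10298/(-19594) = 22940/(-36100) + 10298/(-19594) = 22940*(-1/36100) + 10298*(-1/19594) = -1147/1805 - 5149/9797 = -20531104/17683585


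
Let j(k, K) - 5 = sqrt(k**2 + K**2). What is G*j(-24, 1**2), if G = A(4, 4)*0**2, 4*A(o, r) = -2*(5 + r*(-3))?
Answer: 0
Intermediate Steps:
j(k, K) = 5 + sqrt(K**2 + k**2) (j(k, K) = 5 + sqrt(k**2 + K**2) = 5 + sqrt(K**2 + k**2))
A(o, r) = -5/2 + 3*r/2 (A(o, r) = (-2*(5 + r*(-3)))/4 = (-2*(5 - 3*r))/4 = (-10 + 6*r)/4 = -5/2 + 3*r/2)
G = 0 (G = (-5/2 + (3/2)*4)*0**2 = (-5/2 + 6)*0 = (7/2)*0 = 0)
G*j(-24, 1**2) = 0*(5 + sqrt((1**2)**2 + (-24)**2)) = 0*(5 + sqrt(1**2 + 576)) = 0*(5 + sqrt(1 + 576)) = 0*(5 + sqrt(577)) = 0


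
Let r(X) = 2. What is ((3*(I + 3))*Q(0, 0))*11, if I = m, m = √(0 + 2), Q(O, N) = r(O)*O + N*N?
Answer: 0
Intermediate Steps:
Q(O, N) = N² + 2*O (Q(O, N) = 2*O + N*N = 2*O + N² = N² + 2*O)
m = √2 ≈ 1.4142
I = √2 ≈ 1.4142
((3*(I + 3))*Q(0, 0))*11 = ((3*(√2 + 3))*(0² + 2*0))*11 = ((3*(3 + √2))*(0 + 0))*11 = ((9 + 3*√2)*0)*11 = 0*11 = 0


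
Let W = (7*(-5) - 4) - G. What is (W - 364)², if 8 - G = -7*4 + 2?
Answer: 190969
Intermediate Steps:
G = 34 (G = 8 - (-7*4 + 2) = 8 - (-28 + 2) = 8 - 1*(-26) = 8 + 26 = 34)
W = -73 (W = (7*(-5) - 4) - 1*34 = (-35 - 4) - 34 = -39 - 34 = -73)
(W - 364)² = (-73 - 364)² = (-437)² = 190969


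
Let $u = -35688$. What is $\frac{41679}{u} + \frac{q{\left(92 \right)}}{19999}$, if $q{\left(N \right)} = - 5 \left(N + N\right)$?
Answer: $- \frac{288790427}{237908104} \approx -1.2139$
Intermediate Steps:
$q{\left(N \right)} = - 10 N$ ($q{\left(N \right)} = - 5 \cdot 2 N = - 10 N$)
$\frac{41679}{u} + \frac{q{\left(92 \right)}}{19999} = \frac{41679}{-35688} + \frac{\left(-10\right) 92}{19999} = 41679 \left(- \frac{1}{35688}\right) - \frac{920}{19999} = - \frac{13893}{11896} - \frac{920}{19999} = - \frac{288790427}{237908104}$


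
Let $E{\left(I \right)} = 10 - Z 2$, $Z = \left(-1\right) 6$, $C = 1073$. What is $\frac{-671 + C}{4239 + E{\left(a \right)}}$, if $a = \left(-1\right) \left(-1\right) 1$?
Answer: $\frac{402}{4261} \approx 0.094344$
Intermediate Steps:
$Z = -6$
$a = 1$ ($a = 1 \cdot 1 = 1$)
$E{\left(I \right)} = 22$ ($E{\left(I \right)} = 10 - \left(-6\right) 2 = 10 - -12 = 10 + 12 = 22$)
$\frac{-671 + C}{4239 + E{\left(a \right)}} = \frac{-671 + 1073}{4239 + 22} = \frac{402}{4261}$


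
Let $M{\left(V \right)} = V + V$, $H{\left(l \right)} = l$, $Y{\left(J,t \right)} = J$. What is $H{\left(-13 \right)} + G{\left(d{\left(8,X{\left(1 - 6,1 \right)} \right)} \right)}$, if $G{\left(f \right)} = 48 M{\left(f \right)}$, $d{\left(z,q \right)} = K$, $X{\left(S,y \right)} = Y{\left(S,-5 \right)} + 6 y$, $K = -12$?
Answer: $-1165$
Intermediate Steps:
$M{\left(V \right)} = 2 V$
$X{\left(S,y \right)} = S + 6 y$
$d{\left(z,q \right)} = -12$
$G{\left(f \right)} = 96 f$ ($G{\left(f \right)} = 48 \cdot 2 f = 96 f$)
$H{\left(-13 \right)} + G{\left(d{\left(8,X{\left(1 - 6,1 \right)} \right)} \right)} = -13 + 96 \left(-12\right) = -13 - 1152 = -1165$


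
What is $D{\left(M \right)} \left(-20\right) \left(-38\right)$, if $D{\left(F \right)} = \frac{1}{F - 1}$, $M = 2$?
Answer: $760$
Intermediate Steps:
$D{\left(F \right)} = \frac{1}{-1 + F}$
$D{\left(M \right)} \left(-20\right) \left(-38\right) = \frac{1}{-1 + 2} \left(-20\right) \left(-38\right) = 1^{-1} \left(-20\right) \left(-38\right) = 1 \left(-20\right) \left(-38\right) = \left(-20\right) \left(-38\right) = 760$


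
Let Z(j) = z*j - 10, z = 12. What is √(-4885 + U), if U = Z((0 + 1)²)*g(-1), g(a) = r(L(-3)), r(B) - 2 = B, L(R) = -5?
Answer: I*√4891 ≈ 69.936*I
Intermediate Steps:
r(B) = 2 + B
Z(j) = -10 + 12*j (Z(j) = 12*j - 10 = -10 + 12*j)
g(a) = -3 (g(a) = 2 - 5 = -3)
U = -6 (U = (-10 + 12*(0 + 1)²)*(-3) = (-10 + 12*1²)*(-3) = (-10 + 12*1)*(-3) = (-10 + 12)*(-3) = 2*(-3) = -6)
√(-4885 + U) = √(-4885 - 6) = √(-4891) = I*√4891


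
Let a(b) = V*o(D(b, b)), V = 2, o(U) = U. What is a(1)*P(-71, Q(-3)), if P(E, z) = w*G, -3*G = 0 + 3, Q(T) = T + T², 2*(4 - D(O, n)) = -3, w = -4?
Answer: 44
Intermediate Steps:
D(O, n) = 11/2 (D(O, n) = 4 - ½*(-3) = 4 + 3/2 = 11/2)
G = -1 (G = -(0 + 3)/3 = -⅓*3 = -1)
P(E, z) = 4 (P(E, z) = -4*(-1) = 4)
a(b) = 11 (a(b) = 2*(11/2) = 11)
a(1)*P(-71, Q(-3)) = 11*4 = 44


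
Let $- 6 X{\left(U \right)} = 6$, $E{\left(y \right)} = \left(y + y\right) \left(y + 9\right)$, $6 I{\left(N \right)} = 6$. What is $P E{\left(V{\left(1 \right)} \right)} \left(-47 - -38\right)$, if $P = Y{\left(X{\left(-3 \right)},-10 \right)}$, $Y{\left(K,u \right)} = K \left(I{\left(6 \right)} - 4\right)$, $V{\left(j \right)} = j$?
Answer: $-540$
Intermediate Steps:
$I{\left(N \right)} = 1$ ($I{\left(N \right)} = \frac{1}{6} \cdot 6 = 1$)
$E{\left(y \right)} = 2 y \left(9 + y\right)$
$X{\left(U \right)} = -1$ ($X{\left(U \right)} = \left(- \frac{1}{6}\right) 6 = -1$)
$Y{\left(K,u \right)} = - 3 K$ ($Y{\left(K,u \right)} = K \left(1 - 4\right) = K \left(-3\right) = - 3 K$)
$P = 3$ ($P = \left(-3\right) \left(-1\right) = 3$)
$P E{\left(V{\left(1 \right)} \right)} \left(-47 - -38\right) = 3 \cdot 2 \cdot 1 \left(9 + 1\right) \left(-47 - -38\right) = 3 \cdot 2 \cdot 1 \cdot 10 \left(-47 + 38\right) = 3 \cdot 20 \left(-9\right) = 60 \left(-9\right) = -540$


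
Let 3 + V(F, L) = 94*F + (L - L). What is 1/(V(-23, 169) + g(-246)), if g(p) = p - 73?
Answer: -1/2484 ≈ -0.00040258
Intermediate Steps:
g(p) = -73 + p
V(F, L) = -3 + 94*F (V(F, L) = -3 + (94*F + (L - L)) = -3 + (94*F + 0) = -3 + 94*F)
1/(V(-23, 169) + g(-246)) = 1/((-3 + 94*(-23)) + (-73 - 246)) = 1/((-3 - 2162) - 319) = 1/(-2165 - 319) = 1/(-2484) = -1/2484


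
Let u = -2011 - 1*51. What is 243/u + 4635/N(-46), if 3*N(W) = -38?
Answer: -7170336/19589 ≈ -366.04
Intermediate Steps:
u = -2062 (u = -2011 - 51 = -2062)
N(W) = -38/3 (N(W) = (⅓)*(-38) = -38/3)
243/u + 4635/N(-46) = 243/(-2062) + 4635/(-38/3) = 243*(-1/2062) + 4635*(-3/38) = -243/2062 - 13905/38 = -7170336/19589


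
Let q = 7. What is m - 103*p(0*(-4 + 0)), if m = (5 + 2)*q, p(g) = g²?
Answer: 49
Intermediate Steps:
m = 49 (m = (5 + 2)*7 = 7*7 = 49)
m - 103*p(0*(-4 + 0)) = 49 - 103*(0*(-4 + 0))² = 49 - 103*(0*(-4))² = 49 - 103*0² = 49 - 103*0 = 49 + 0 = 49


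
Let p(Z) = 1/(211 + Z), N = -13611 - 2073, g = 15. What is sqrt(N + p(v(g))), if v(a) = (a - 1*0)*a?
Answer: I*sqrt(745366307)/218 ≈ 125.24*I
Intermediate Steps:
v(a) = a**2 (v(a) = (a + 0)*a = a*a = a**2)
N = -15684
sqrt(N + p(v(g))) = sqrt(-15684 + 1/(211 + 15**2)) = sqrt(-15684 + 1/(211 + 225)) = sqrt(-15684 + 1/436) = sqrt(-6838223/436) = I*sqrt(745366307)/218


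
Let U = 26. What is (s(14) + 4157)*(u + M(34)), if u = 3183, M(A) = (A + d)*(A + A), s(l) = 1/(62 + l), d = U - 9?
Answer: 2101270383/76 ≈ 2.7648e+7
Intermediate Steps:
d = 17 (d = 26 - 9 = 17)
M(A) = 2*A*(17 + A) (M(A) = (A + 17)*(A + A) = (17 + A)*(2*A) = 2*A*(17 + A))
(s(14) + 4157)*(u + M(34)) = (1/(62 + 14) + 4157)*(3183 + 2*34*(17 + 34)) = (1/76 + 4157)*(3183 + 2*34*51) = (1/76 + 4157)*(3183 + 3468) = (315933/76)*6651 = 2101270383/76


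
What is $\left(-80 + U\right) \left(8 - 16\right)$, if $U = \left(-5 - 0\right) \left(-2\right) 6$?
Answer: $160$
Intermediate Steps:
$U = 60$ ($U = \left(-5 + 0\right) \left(-2\right) 6 = \left(-5\right) \left(-2\right) 6 = 10 \cdot 6 = 60$)
$\left(-80 + U\right) \left(8 - 16\right) = \left(-80 + 60\right) \left(8 - 16\right) = \left(-20\right) \left(-8\right) = 160$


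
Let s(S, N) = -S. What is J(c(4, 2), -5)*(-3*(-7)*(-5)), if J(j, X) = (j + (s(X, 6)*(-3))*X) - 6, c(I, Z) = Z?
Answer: -7455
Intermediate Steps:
J(j, X) = -6 + j + 3*X² (J(j, X) = (j + (-X*(-3))*X) - 6 = (j + (3*X)*X) - 6 = (j + 3*X²) - 6 = -6 + j + 3*X²)
J(c(4, 2), -5)*(-3*(-7)*(-5)) = (-6 + 2 + 3*(-5)²)*(-3*(-7)*(-5)) = (-6 + 2 + 3*25)*(21*(-5)) = (-6 + 2 + 75)*(-105) = 71*(-105) = -7455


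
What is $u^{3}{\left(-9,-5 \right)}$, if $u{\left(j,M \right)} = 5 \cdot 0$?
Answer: $0$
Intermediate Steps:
$u{\left(j,M \right)} = 0$
$u^{3}{\left(-9,-5 \right)} = 0^{3} = 0$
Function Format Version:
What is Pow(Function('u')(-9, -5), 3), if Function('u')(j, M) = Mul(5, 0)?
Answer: 0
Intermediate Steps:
Function('u')(j, M) = 0
Pow(Function('u')(-9, -5), 3) = Pow(0, 3) = 0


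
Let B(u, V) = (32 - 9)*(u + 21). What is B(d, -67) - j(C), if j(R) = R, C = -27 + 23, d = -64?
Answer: -985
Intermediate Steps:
B(u, V) = 483 + 23*u (B(u, V) = 23*(21 + u) = 483 + 23*u)
C = -4
B(d, -67) - j(C) = (483 + 23*(-64)) - 1*(-4) = (483 - 1472) + 4 = -989 + 4 = -985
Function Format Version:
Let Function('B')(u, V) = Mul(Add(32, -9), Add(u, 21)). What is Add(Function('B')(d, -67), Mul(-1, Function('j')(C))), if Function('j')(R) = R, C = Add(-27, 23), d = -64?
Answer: -985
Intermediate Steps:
Function('B')(u, V) = Add(483, Mul(23, u)) (Function('B')(u, V) = Mul(23, Add(21, u)) = Add(483, Mul(23, u)))
C = -4
Add(Function('B')(d, -67), Mul(-1, Function('j')(C))) = Add(Add(483, Mul(23, -64)), Mul(-1, -4)) = Add(Add(483, -1472), 4) = Add(-989, 4) = -985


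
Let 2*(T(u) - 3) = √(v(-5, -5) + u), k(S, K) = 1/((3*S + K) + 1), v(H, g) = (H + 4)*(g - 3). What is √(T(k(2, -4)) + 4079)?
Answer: √(146952 + 30*√3)/6 ≈ 63.902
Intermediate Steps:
v(H, g) = (-3 + g)*(4 + H) (v(H, g) = (4 + H)*(-3 + g) = (-3 + g)*(4 + H))
k(S, K) = 1/(1 + K + 3*S) (k(S, K) = 1/((K + 3*S) + 1) = 1/(1 + K + 3*S))
T(u) = 3 + √(8 + u)/2 (T(u) = 3 + √((-12 - 3*(-5) + 4*(-5) - 5*(-5)) + u)/2 = 3 + √((-12 + 15 - 20 + 25) + u)/2 = 3 + √(8 + u)/2)
√(T(k(2, -4)) + 4079) = √((3 + √(8 + 1/(1 - 4 + 3*2))/2) + 4079) = √((3 + √(8 + 1/(1 - 4 + 6))/2) + 4079) = √((3 + √(8 + 1/3)/2) + 4079) = √((3 + √(8 + ⅓)/2) + 4079) = √((3 + √(25/3)/2) + 4079) = √((3 + (5*√3/3)/2) + 4079) = √((3 + 5*√3/6) + 4079) = √(4082 + 5*√3/6)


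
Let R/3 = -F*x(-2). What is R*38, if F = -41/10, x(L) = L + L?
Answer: -9348/5 ≈ -1869.6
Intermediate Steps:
x(L) = 2*L
F = -41/10 (F = -41*⅒ = -41/10 ≈ -4.1000)
R = -246/5 (R = 3*(-(-41)*2*(-2)/10) = 3*(-(-41)*(-4)/10) = 3*(-1*82/5) = 3*(-82/5) = -246/5 ≈ -49.200)
R*38 = -246/5*38 = -9348/5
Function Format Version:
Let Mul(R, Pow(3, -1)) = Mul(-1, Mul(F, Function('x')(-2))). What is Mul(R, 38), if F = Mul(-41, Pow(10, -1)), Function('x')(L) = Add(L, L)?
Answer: Rational(-9348, 5) ≈ -1869.6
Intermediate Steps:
Function('x')(L) = Mul(2, L)
F = Rational(-41, 10) (F = Mul(-41, Rational(1, 10)) = Rational(-41, 10) ≈ -4.1000)
R = Rational(-246, 5) (R = Mul(3, Mul(-1, Mul(Rational(-41, 10), Mul(2, -2)))) = Mul(3, Mul(-1, Mul(Rational(-41, 10), -4))) = Mul(3, Mul(-1, Rational(82, 5))) = Mul(3, Rational(-82, 5)) = Rational(-246, 5) ≈ -49.200)
Mul(R, 38) = Mul(Rational(-246, 5), 38) = Rational(-9348, 5)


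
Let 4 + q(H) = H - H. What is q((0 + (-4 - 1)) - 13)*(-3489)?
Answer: 13956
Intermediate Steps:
q(H) = -4 (q(H) = -4 + (H - H) = -4 + 0 = -4)
q((0 + (-4 - 1)) - 13)*(-3489) = -4*(-3489) = 13956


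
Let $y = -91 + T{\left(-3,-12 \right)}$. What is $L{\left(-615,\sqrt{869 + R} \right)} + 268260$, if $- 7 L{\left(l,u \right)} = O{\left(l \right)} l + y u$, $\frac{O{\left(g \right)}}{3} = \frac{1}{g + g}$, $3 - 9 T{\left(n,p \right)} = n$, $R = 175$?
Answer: $\frac{3755637}{14} + \frac{542 \sqrt{29}}{7} \approx 2.6868 \cdot 10^{5}$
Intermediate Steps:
$T{\left(n,p \right)} = \frac{1}{3} - \frac{n}{9}$
$O{\left(g \right)} = \frac{3}{2 g}$ ($O{\left(g \right)} = \frac{3}{g + g} = \frac{3}{2 g}$)
$y = - \frac{271}{3}$ ($y = -91 + \left(\frac{1}{3} - - \frac{1}{3}\right) = -91 + \left(\frac{1}{3} + \frac{1}{3}\right) = -91 + \frac{2}{3} = - \frac{271}{3} \approx -90.333$)
$L{\left(l,u \right)} = - \frac{3}{14} + \frac{271 u}{21}$ ($L{\left(l,u \right)} = - \frac{\frac{3}{2 l} l - \frac{271 u}{3}}{7} = - \frac{\frac{3}{2} - \frac{271 u}{3}}{7} = - \frac{3}{14} + \frac{271 u}{21}$)
$L{\left(-615,\sqrt{869 + R} \right)} + 268260 = \left(- \frac{3}{14} + \frac{271 \sqrt{869 + 175}}{21}\right) + 268260 = \left(- \frac{3}{14} + \frac{271 \sqrt{1044}}{21}\right) + 268260 = \left(- \frac{3}{14} + \frac{271 \cdot 6 \sqrt{29}}{21}\right) + 268260 = \left(- \frac{3}{14} + \frac{542 \sqrt{29}}{7}\right) + 268260 = \frac{3755637}{14} + \frac{542 \sqrt{29}}{7}$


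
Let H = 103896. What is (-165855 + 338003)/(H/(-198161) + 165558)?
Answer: 17056509914/16403517471 ≈ 1.0398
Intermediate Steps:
(-165855 + 338003)/(H/(-198161) + 165558) = (-165855 + 338003)/(103896/(-198161) + 165558) = 172148/(103896*(-1/198161) + 165558) = 172148/(-103896/198161 + 165558) = 172148/(32807034942/198161) = 172148*(198161/32807034942) = 17056509914/16403517471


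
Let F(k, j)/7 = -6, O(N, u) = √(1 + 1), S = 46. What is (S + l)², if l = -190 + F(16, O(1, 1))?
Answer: 34596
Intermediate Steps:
O(N, u) = √2
F(k, j) = -42 (F(k, j) = 7*(-6) = -42)
l = -232 (l = -190 - 42 = -232)
(S + l)² = (46 - 232)² = (-186)² = 34596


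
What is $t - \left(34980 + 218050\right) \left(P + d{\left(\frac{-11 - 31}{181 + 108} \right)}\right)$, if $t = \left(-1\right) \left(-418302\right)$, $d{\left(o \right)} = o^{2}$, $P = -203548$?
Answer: $\frac{4301679231155662}{83521} \approx 5.1504 \cdot 10^{10}$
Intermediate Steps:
$t = 418302$
$t - \left(34980 + 218050\right) \left(P + d{\left(\frac{-11 - 31}{181 + 108} \right)}\right) = 418302 - \left(34980 + 218050\right) \left(-203548 + \left(\frac{-11 - 31}{181 + 108}\right)^{2}\right) = 418302 - 253030 \left(-203548 + \left(- \frac{42}{289}\right)^{2}\right) = 418302 - 253030 \left(-203548 + \frac{1764}{83521}\right) = 418302 - 253030 \left(- \frac{17000530744}{83521}\right) = 418302 - - \frac{4301644294154320}{83521} = 418302 + \frac{4301644294154320}{83521} = \frac{4301679231155662}{83521}$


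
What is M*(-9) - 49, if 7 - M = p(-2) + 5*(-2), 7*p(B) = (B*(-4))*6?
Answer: -982/7 ≈ -140.29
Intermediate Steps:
p(B) = -24*B/7 (p(B) = ((B*(-4))*6)/7 = (-4*B*6)/7 = (-24*B)/7 = -24*B/7)
M = 71/7 (M = 7 - (-24/7*(-2) + 5*(-2)) = 7 - (48/7 - 10) = 7 - 1*(-22/7) = 7 + 22/7 = 71/7 ≈ 10.143)
M*(-9) - 49 = (71/7)*(-9) - 49 = -639/7 - 49 = -982/7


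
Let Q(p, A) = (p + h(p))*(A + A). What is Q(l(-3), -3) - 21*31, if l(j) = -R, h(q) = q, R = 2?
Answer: -627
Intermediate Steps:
l(j) = -2 (l(j) = -1*2 = -2)
Q(p, A) = 4*A*p (Q(p, A) = (p + p)*(A + A) = (2*p)*(2*A) = 4*A*p)
Q(l(-3), -3) - 21*31 = 4*(-3)*(-2) - 21*31 = 24 - 651 = -627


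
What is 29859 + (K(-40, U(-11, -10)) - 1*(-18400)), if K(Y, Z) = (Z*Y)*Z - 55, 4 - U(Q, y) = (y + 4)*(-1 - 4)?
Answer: 21164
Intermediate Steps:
U(Q, y) = 24 + 5*y (U(Q, y) = 4 - (y + 4)*(-1 - 4) = 4 - (4 + y)*(-5) = 4 - (-20 - 5*y) = 4 + (20 + 5*y) = 24 + 5*y)
K(Y, Z) = -55 + Y*Z² (K(Y, Z) = (Y*Z)*Z - 55 = Y*Z² - 55 = -55 + Y*Z²)
29859 + (K(-40, U(-11, -10)) - 1*(-18400)) = 29859 + ((-55 - 40*(24 + 5*(-10))²) - 1*(-18400)) = 29859 + ((-55 - 40*(24 - 50)²) + 18400) = 29859 + ((-55 - 40*(-26)²) + 18400) = 29859 + ((-55 - 40*676) + 18400) = 29859 + ((-55 - 27040) + 18400) = 29859 + (-27095 + 18400) = 29859 - 8695 = 21164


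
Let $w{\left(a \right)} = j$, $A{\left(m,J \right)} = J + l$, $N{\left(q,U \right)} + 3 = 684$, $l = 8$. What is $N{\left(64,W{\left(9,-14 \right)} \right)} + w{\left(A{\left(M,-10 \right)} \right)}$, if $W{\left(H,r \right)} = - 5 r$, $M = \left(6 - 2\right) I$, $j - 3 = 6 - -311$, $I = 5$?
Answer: $1001$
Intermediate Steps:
$j = 320$ ($j = 3 + \left(6 - -311\right) = 3 + \left(6 + 311\right) = 3 + 317 = 320$)
$M = 20$ ($M = \left(6 - 2\right) 5 = 4 \cdot 5 = 20$)
$N{\left(q,U \right)} = 681$ ($N{\left(q,U \right)} = -3 + 684 = 681$)
$A{\left(m,J \right)} = 8 + J$ ($A{\left(m,J \right)} = J + 8 = 8 + J$)
$w{\left(a \right)} = 320$
$N{\left(64,W{\left(9,-14 \right)} \right)} + w{\left(A{\left(M,-10 \right)} \right)} = 681 + 320 = 1001$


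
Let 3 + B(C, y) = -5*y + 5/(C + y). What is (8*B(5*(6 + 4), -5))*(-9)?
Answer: -1592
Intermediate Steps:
B(C, y) = -3 - 5*y + 5/(C + y) (B(C, y) = -3 + (-5*y + 5/(C + y)) = -3 - 5*y + 5/(C + y))
(8*B(5*(6 + 4), -5))*(-9) = (8*((5 - 5*(-5)² - 15*(6 + 4) - 3*(-5) - 5*5*(6 + 4)*(-5))/(5*(6 + 4) - 5)))*(-9) = (8*((5 - 5*25 - 15*10 + 15 - 5*5*10*(-5))/(5*10 - 5)))*(-9) = (8*((5 - 125 - 3*50 + 15 - 5*50*(-5))/(50 - 5)))*(-9) = (8*((5 - 125 - 150 + 15 + 1250)/45))*(-9) = (8*((1/45)*995))*(-9) = (8*(199/9))*(-9) = (1592/9)*(-9) = -1592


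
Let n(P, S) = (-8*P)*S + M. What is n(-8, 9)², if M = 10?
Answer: 343396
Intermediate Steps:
n(P, S) = 10 - 8*P*S (n(P, S) = (-8*P)*S + 10 = -8*P*S + 10 = 10 - 8*P*S)
n(-8, 9)² = (10 - 8*(-8)*9)² = (10 + 576)² = 586² = 343396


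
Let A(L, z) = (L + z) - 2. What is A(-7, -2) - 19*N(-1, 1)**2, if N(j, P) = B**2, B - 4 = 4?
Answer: -77835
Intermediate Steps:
B = 8 (B = 4 + 4 = 8)
A(L, z) = -2 + L + z
N(j, P) = 64 (N(j, P) = 8**2 = 64)
A(-7, -2) - 19*N(-1, 1)**2 = (-2 - 7 - 2) - 19*64**2 = -11 - 19*4096 = -11 - 77824 = -77835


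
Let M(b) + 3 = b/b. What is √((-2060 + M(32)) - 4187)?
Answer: I*√6249 ≈ 79.051*I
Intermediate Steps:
M(b) = -2 (M(b) = -3 + b/b = -3 + 1 = -2)
√((-2060 + M(32)) - 4187) = √((-2060 - 2) - 4187) = √(-2062 - 4187) = √(-6249) = I*√6249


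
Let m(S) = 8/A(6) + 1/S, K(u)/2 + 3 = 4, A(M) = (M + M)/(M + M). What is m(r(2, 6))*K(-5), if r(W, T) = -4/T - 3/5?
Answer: 274/19 ≈ 14.421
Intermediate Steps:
A(M) = 1 (A(M) = (2*M)/((2*M)) = (2*M)*(1/(2*M)) = 1)
r(W, T) = -⅗ - 4/T (r(W, T) = -4/T - 3*⅕ = -4/T - ⅗ = -⅗ - 4/T)
K(u) = 2 (K(u) = -6 + 2*4 = -6 + 8 = 2)
m(S) = 8 + 1/S (m(S) = 8/1 + 1/S = 8*1 + 1/S = 8 + 1/S)
m(r(2, 6))*K(-5) = (8 + 1/(-⅗ - 4/6))*2 = (8 + 1/(-⅗ - 4*⅙))*2 = (8 + 1/(-⅗ - ⅔))*2 = (8 + 1/(-19/15))*2 = (8 - 15/19)*2 = (137/19)*2 = 274/19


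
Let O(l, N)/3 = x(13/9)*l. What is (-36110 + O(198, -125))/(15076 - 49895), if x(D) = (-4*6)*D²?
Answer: 65854/34819 ≈ 1.8913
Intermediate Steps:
x(D) = -24*D²
O(l, N) = -1352*l/9 (O(l, N) = 3*((-24*(13/9)²)*l) = 3*((-24*169/81)*l) = 3*(-1352*l/27) = -1352*l/9)
(-36110 + O(198, -125))/(15076 - 49895) = (-36110 - 1352/9*198)/(15076 - 49895) = (-36110 - 29744)/(-34819) = -65854*(-1/34819) = 65854/34819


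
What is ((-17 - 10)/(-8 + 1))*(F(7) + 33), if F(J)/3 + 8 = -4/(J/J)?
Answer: -81/7 ≈ -11.571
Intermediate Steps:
F(J) = -36 (F(J) = -24 + 3*(-4/(J/J)) = -24 + 3*(-4/1) = -24 + 3*(-4*1) = -24 + 3*(-4) = -24 - 12 = -36)
((-17 - 10)/(-8 + 1))*(F(7) + 33) = ((-17 - 10)/(-8 + 1))*(-36 + 33) = -27/(-7)*(-3) = -27*(-⅐)*(-3) = (27/7)*(-3) = -81/7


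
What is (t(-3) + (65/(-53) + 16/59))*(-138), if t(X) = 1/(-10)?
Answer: 2276793/15635 ≈ 145.62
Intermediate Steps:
t(X) = -1/10
(t(-3) + (65/(-53) + 16/59))*(-138) = (-1/10 + (65/(-53) + 16/59))*(-138) = (-1/10 + (65*(-1/53) + 16*(1/59)))*(-138) = (-1/10 + (-65/53 + 16/59))*(-138) = (-1/10 - 2987/3127)*(-138) = -32997/31270*(-138) = 2276793/15635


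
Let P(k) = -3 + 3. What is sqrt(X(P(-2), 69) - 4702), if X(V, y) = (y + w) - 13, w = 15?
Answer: I*sqrt(4631) ≈ 68.052*I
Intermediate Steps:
P(k) = 0
X(V, y) = 2 + y (X(V, y) = (y + 15) - 13 = (15 + y) - 13 = 2 + y)
sqrt(X(P(-2), 69) - 4702) = sqrt((2 + 69) - 4702) = sqrt(71 - 4702) = sqrt(-4631) = I*sqrt(4631)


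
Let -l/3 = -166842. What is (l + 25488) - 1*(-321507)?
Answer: 847521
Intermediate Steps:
l = 500526 (l = -3*(-166842) = 500526)
(l + 25488) - 1*(-321507) = (500526 + 25488) - 1*(-321507) = 526014 + 321507 = 847521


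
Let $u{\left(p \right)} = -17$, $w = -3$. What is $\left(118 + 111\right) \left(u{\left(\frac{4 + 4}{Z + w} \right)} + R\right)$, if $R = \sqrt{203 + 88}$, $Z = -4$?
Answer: $-3893 + 229 \sqrt{291} \approx 13.447$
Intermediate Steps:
$R = \sqrt{291} \approx 17.059$
$\left(118 + 111\right) \left(u{\left(\frac{4 + 4}{Z + w} \right)} + R\right) = \left(118 + 111\right) \left(-17 + \sqrt{291}\right) = 229 \left(-17 + \sqrt{291}\right) = -3893 + 229 \sqrt{291}$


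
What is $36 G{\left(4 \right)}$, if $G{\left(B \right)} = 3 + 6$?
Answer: $324$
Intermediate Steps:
$G{\left(B \right)} = 9$
$36 G{\left(4 \right)} = 36 \cdot 9 = 324$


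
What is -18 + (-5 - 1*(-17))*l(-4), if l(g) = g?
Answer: -66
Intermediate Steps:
-18 + (-5 - 1*(-17))*l(-4) = -18 + (-5 - 1*(-17))*(-4) = -18 + (-5 + 17)*(-4) = -18 + 12*(-4) = -18 - 48 = -66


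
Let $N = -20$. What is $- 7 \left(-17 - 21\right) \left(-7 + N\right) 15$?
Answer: $-107730$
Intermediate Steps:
$- 7 \left(-17 - 21\right) \left(-7 + N\right) 15 = - 7 \left(-17 - 21\right) \left(-7 - 20\right) 15 = - 7 \left(\left(-38\right) \left(-27\right)\right) 15 = \left(-7\right) 1026 \cdot 15 = \left(-7182\right) 15 = -107730$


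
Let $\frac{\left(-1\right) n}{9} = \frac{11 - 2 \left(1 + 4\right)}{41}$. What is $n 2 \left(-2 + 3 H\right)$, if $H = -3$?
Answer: $\frac{198}{41} \approx 4.8293$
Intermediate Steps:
$n = - \frac{9}{41}$ ($n = - 9 \frac{11 - 2 \left(1 + 4\right)}{41} = - 9 \left(11 - 2 \cdot 5\right) \frac{1}{41} = - 9 \left(11 - 10\right) \frac{1}{41} = - 9 \cdot 1 \cdot \frac{1}{41} = \left(-9\right) \frac{1}{41} = - \frac{9}{41} \approx -0.21951$)
$n 2 \left(-2 + 3 H\right) = \left(- \frac{9}{41}\right) 2 \left(-2 + 3 \left(-3\right)\right) = - \frac{18 \left(-2 - 9\right)}{41} = \left(- \frac{18}{41}\right) \left(-11\right) = \frac{198}{41}$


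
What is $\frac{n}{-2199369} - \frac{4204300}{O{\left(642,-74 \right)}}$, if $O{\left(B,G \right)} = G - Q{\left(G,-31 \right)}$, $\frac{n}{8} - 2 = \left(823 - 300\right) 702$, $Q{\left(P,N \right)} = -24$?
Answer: $\frac{184933204550}{2199369} \approx 84085.0$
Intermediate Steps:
$n = 2937184$ ($n = 16 + 8 \left(823 - 300\right) 702 = 16 + 8 \cdot 523 \cdot 702 = 16 + 8 \cdot 367146 = 16 + 2937168 = 2937184$)
$O{\left(B,G \right)} = 24 + G$ ($O{\left(B,G \right)} = G - -24 = G + 24 = 24 + G$)
$\frac{n}{-2199369} - \frac{4204300}{O{\left(642,-74 \right)}} = \frac{2937184}{-2199369} - \frac{4204300}{24 - 74} = 2937184 \left(- \frac{1}{2199369}\right) - \frac{4204300}{-50} = - \frac{2937184}{2199369} - -84086 = - \frac{2937184}{2199369} + 84086 = \frac{184933204550}{2199369}$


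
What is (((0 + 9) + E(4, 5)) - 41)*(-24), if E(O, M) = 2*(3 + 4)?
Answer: 432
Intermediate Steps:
E(O, M) = 14 (E(O, M) = 2*7 = 14)
(((0 + 9) + E(4, 5)) - 41)*(-24) = (((0 + 9) + 14) - 41)*(-24) = ((9 + 14) - 41)*(-24) = (23 - 41)*(-24) = -18*(-24) = 432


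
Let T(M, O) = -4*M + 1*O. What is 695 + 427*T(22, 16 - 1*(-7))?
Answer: -27060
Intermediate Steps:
T(M, O) = O - 4*M (T(M, O) = -4*M + O = O - 4*M)
695 + 427*T(22, 16 - 1*(-7)) = 695 + 427*((16 - 1*(-7)) - 4*22) = 695 + 427*((16 + 7) - 88) = 695 + 427*(23 - 88) = 695 + 427*(-65) = 695 - 27755 = -27060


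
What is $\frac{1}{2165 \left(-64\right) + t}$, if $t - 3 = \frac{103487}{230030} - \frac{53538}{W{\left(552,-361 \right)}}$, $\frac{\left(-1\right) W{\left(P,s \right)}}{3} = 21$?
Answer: $- \frac{4830630}{665210312303} \approx -7.2618 \cdot 10^{-6}$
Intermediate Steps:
$W{\left(P,s \right)} = -63$ ($W{\left(P,s \right)} = \left(-3\right) 21 = -63$)
$t = \frac{4121780497}{4830630}$ ($t = 3 + \left(\frac{103487}{230030} - \frac{53538}{-63}\right) = 3 + \left(103487 \cdot \frac{1}{230030} - - \frac{17846}{21}\right) = 3 + \left(\frac{103487}{230030} + \frac{17846}{21}\right) = 3 + \frac{4107288607}{4830630} = \frac{4121780497}{4830630} \approx 853.26$)
$\frac{1}{2165 \left(-64\right) + t} = \frac{1}{2165 \left(-64\right) + \frac{4121780497}{4830630}} = \frac{1}{-138560 + \frac{4121780497}{4830630}} = \frac{1}{- \frac{665210312303}{4830630}} = - \frac{4830630}{665210312303}$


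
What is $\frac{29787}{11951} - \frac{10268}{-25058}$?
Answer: $\frac{25562221}{8807887} \approx 2.9022$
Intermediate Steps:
$\frac{29787}{11951} - \frac{10268}{-25058} = 29787 \cdot \frac{1}{11951} - - \frac{302}{737} = \frac{29787}{11951} + \frac{302}{737} = \frac{25562221}{8807887}$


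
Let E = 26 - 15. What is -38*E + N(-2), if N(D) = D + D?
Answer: -422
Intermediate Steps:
N(D) = 2*D
E = 11
-38*E + N(-2) = -38*11 + 2*(-2) = -418 - 4 = -422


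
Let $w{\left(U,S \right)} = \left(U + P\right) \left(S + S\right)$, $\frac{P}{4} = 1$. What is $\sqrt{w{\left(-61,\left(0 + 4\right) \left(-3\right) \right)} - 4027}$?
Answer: $i \sqrt{2659} \approx 51.565 i$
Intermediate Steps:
$P = 4$ ($P = 4 \cdot 1 = 4$)
$w{\left(U,S \right)} = 2 S \left(4 + U\right)$ ($w{\left(U,S \right)} = \left(U + 4\right) \left(S + S\right) = \left(4 + U\right) 2 S = 2 S \left(4 + U\right)$)
$\sqrt{w{\left(-61,\left(0 + 4\right) \left(-3\right) \right)} - 4027} = \sqrt{2 \left(0 + 4\right) \left(-3\right) \left(4 - 61\right) - 4027} = \sqrt{2 \cdot 4 \left(-3\right) \left(-57\right) - 4027} = \sqrt{2 \left(-12\right) \left(-57\right) - 4027} = \sqrt{1368 - 4027} = \sqrt{-2659} = i \sqrt{2659}$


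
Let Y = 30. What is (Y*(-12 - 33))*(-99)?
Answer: 133650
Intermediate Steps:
(Y*(-12 - 33))*(-99) = (30*(-12 - 33))*(-99) = (30*(-45))*(-99) = -1350*(-99) = 133650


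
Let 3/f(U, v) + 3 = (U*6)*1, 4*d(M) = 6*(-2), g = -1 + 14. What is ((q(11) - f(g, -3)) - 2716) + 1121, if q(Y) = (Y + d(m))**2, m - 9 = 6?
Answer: -38276/25 ≈ -1531.0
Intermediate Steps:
m = 15 (m = 9 + 6 = 15)
g = 13
d(M) = -3 (d(M) = (6*(-2))/4 = (1/4)*(-12) = -3)
f(U, v) = 3/(-3 + 6*U) (f(U, v) = 3/(-3 + (U*6)*1) = 3/(-3 + (6*U)*1) = 3/(-3 + 6*U))
q(Y) = (-3 + Y)**2 (q(Y) = (Y - 3)**2 = (-3 + Y)**2)
((q(11) - f(g, -3)) - 2716) + 1121 = (((-3 + 11)**2 - 1/(-1 + 2*13)) - 2716) + 1121 = ((8**2 - 1/(-1 + 26)) - 2716) + 1121 = ((64 - 1/25) - 2716) + 1121 = (1599/25 - 2716) + 1121 = -66301/25 + 1121 = -38276/25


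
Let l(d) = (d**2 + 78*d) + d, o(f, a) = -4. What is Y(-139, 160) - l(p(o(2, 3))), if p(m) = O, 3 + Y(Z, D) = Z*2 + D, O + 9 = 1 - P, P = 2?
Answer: 569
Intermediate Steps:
O = -10 (O = -9 + (1 - 1*2) = -9 + (1 - 2) = -9 - 1 = -10)
Y(Z, D) = -3 + D + 2*Z (Y(Z, D) = -3 + (Z*2 + D) = -3 + (2*Z + D) = -3 + (D + 2*Z) = -3 + D + 2*Z)
p(m) = -10
l(d) = d**2 + 79*d
Y(-139, 160) - l(p(o(2, 3))) = (-3 + 160 + 2*(-139)) - (-10)*(79 - 10) = (-3 + 160 - 278) - (-10)*69 = -121 - 1*(-690) = -121 + 690 = 569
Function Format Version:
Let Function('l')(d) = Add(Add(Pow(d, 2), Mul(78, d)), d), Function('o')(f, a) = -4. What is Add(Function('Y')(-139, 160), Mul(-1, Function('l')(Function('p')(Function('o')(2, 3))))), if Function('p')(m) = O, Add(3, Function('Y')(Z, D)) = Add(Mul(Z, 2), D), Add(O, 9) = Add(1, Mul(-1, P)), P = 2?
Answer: 569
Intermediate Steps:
O = -10 (O = Add(-9, Add(1, Mul(-1, 2))) = Add(-9, Add(1, -2)) = Add(-9, -1) = -10)
Function('Y')(Z, D) = Add(-3, D, Mul(2, Z)) (Function('Y')(Z, D) = Add(-3, Add(Mul(Z, 2), D)) = Add(-3, Add(Mul(2, Z), D)) = Add(-3, Add(D, Mul(2, Z))) = Add(-3, D, Mul(2, Z)))
Function('p')(m) = -10
Function('l')(d) = Add(Pow(d, 2), Mul(79, d))
Add(Function('Y')(-139, 160), Mul(-1, Function('l')(Function('p')(Function('o')(2, 3))))) = Add(Add(-3, 160, Mul(2, -139)), Mul(-1, Mul(-10, Add(79, -10)))) = Add(Add(-3, 160, -278), Mul(-1, Mul(-10, 69))) = Add(-121, Mul(-1, -690)) = Add(-121, 690) = 569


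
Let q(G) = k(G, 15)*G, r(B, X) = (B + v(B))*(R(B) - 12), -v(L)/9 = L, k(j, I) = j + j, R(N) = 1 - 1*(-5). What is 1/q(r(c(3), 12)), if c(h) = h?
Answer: 1/41472 ≈ 2.4113e-5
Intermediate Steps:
R(N) = 6 (R(N) = 1 + 5 = 6)
k(j, I) = 2*j
v(L) = -9*L
r(B, X) = 48*B (r(B, X) = (B - 9*B)*(6 - 12) = -8*B*(-6) = 48*B)
q(G) = 2*G² (q(G) = (2*G)*G = 2*G²)
1/q(r(c(3), 12)) = 1/(2*(48*3)²) = 1/(2*144²) = 1/(2*20736) = 1/41472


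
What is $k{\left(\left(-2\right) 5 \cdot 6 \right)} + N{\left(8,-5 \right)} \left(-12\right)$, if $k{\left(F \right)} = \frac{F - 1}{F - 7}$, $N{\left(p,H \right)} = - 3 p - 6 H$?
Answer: $- \frac{4763}{67} \approx -71.09$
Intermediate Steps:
$N{\left(p,H \right)} = - 6 H - 3 p$
$k{\left(F \right)} = \frac{-1 + F}{-7 + F}$
$k{\left(\left(-2\right) 5 \cdot 6 \right)} + N{\left(8,-5 \right)} \left(-12\right) = \frac{-1 + \left(-2\right) 5 \cdot 6}{-7 + \left(-2\right) 5 \cdot 6} + \left(\left(-6\right) \left(-5\right) - 24\right) \left(-12\right) = \frac{-1 - 60}{-7 - 60} + \left(30 - 24\right) \left(-12\right) = \frac{-1 - 60}{-7 - 60} + 6 \left(-12\right) = \frac{1}{-67} \left(-61\right) - 72 = \left(- \frac{1}{67}\right) \left(-61\right) - 72 = \frac{61}{67} - 72 = - \frac{4763}{67}$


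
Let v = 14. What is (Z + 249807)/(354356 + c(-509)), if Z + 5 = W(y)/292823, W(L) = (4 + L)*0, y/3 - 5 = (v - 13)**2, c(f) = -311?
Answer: 249802/354045 ≈ 0.70557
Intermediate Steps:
y = 18 (y = 15 + 3*(14 - 13)**2 = 15 + 3*1**2 = 15 + 3*1 = 15 + 3 = 18)
W(L) = 0
Z = -5 (Z = -5 + 0/292823 = -5 + 0*(1/292823) = -5 + 0 = -5)
(Z + 249807)/(354356 + c(-509)) = (-5 + 249807)/(354356 - 311) = 249802/354045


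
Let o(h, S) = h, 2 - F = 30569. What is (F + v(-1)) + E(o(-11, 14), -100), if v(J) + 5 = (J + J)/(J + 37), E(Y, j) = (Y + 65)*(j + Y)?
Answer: -658189/18 ≈ -36566.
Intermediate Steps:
F = -30567 (F = 2 - 1*30569 = 2 - 30569 = -30567)
E(Y, j) = (65 + Y)*(Y + j)
v(J) = -5 + 2*J/(37 + J) (v(J) = -5 + (J + J)/(J + 37) = -5 + (2*J)/(37 + J) = -5 + 2*J/(37 + J))
(F + v(-1)) + E(o(-11, 14), -100) = (-30567 + (-185 - 3*(-1))/(37 - 1)) + ((-11)² + 65*(-11) + 65*(-100) - 11*(-100)) = (-30567 + (-185 + 3)/36) + (121 - 715 - 6500 + 1100) = (-30567 + (1/36)*(-182)) - 5994 = (-30567 - 91/18) - 5994 = -550297/18 - 5994 = -658189/18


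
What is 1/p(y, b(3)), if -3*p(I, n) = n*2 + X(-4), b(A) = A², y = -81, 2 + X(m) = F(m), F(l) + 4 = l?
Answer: -3/8 ≈ -0.37500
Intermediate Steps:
F(l) = -4 + l
X(m) = -6 + m (X(m) = -2 + (-4 + m) = -6 + m)
p(I, n) = 10/3 - 2*n/3 (p(I, n) = -(n*2 + (-6 - 4))/3 = -(2*n - 10)/3 = -(-10 + 2*n)/3 = 10/3 - 2*n/3)
1/p(y, b(3)) = 1/(10/3 - ⅔*3²) = 1/(10/3 - ⅔*9) = 1/(10/3 - 6) = 1/(-8/3) = -3/8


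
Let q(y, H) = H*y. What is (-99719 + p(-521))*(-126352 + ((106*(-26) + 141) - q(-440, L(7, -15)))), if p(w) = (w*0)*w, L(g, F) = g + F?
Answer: 13211471153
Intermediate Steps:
L(g, F) = F + g
p(w) = 0 (p(w) = 0*w = 0)
(-99719 + p(-521))*(-126352 + ((106*(-26) + 141) - q(-440, L(7, -15)))) = (-99719 + 0)*(-126352 + ((106*(-26) + 141) - (-15 + 7)*(-440))) = -99719*(-126352 + ((-2756 + 141) - (-8)*(-440))) = -99719*(-126352 + (-2615 - 1*3520)) = -99719*(-126352 + (-2615 - 3520)) = -99719*(-126352 - 6135) = -99719*(-132487) = 13211471153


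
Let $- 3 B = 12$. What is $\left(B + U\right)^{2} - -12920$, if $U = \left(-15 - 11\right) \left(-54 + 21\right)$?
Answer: $742236$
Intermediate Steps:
$B = -4$ ($B = \left(- \frac{1}{3}\right) 12 = -4$)
$U = 858$ ($U = \left(-26\right) \left(-33\right) = 858$)
$\left(B + U\right)^{2} - -12920 = \left(-4 + 858\right)^{2} - -12920 = 854^{2} + 12920 = 729316 + 12920 = 742236$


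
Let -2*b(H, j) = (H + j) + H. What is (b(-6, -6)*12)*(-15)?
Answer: -1620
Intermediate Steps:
b(H, j) = -H - j/2 (b(H, j) = -((H + j) + H)/2 = -(j + 2*H)/2 = -H - j/2)
(b(-6, -6)*12)*(-15) = ((-1*(-6) - ½*(-6))*12)*(-15) = ((6 + 3)*12)*(-15) = (9*12)*(-15) = 108*(-15) = -1620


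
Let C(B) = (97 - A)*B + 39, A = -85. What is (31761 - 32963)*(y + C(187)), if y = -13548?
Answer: -24671050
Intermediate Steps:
C(B) = 39 + 182*B (C(B) = (97 - 1*(-85))*B + 39 = (97 + 85)*B + 39 = 182*B + 39 = 39 + 182*B)
(31761 - 32963)*(y + C(187)) = (31761 - 32963)*(-13548 + (39 + 182*187)) = -1202*(-13548 + (39 + 34034)) = -1202*(-13548 + 34073) = -1202*20525 = -24671050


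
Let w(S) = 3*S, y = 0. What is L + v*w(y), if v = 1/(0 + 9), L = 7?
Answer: 7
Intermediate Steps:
v = ⅑ (v = 1/9 = ⅑ ≈ 0.11111)
L + v*w(y) = 7 + (3*0)/9 = 7 + (⅑)*0 = 7 + 0 = 7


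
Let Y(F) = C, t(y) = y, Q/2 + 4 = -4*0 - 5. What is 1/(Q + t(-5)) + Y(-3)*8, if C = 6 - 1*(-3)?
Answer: 1655/23 ≈ 71.957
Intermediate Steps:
Q = -18 (Q = -8 + 2*(-4*0 - 5) = -8 + 2*(0 - 5) = -8 + 2*(-5) = -8 - 10 = -18)
C = 9 (C = 6 + 3 = 9)
Y(F) = 9
1/(Q + t(-5)) + Y(-3)*8 = 1/(-18 - 5) + 9*8 = 1/(-23) + 72 = -1/23 + 72 = 1655/23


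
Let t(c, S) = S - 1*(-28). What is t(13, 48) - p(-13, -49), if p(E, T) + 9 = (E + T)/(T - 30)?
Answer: 6653/79 ≈ 84.215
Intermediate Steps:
p(E, T) = -9 + (E + T)/(-30 + T) (p(E, T) = -9 + (E + T)/(T - 30) = -9 + (E + T)/(-30 + T))
t(c, S) = 28 + S (t(c, S) = S + 28 = 28 + S)
t(13, 48) - p(-13, -49) = (28 + 48) - (270 - 13 - 8*(-49))/(-30 - 49) = 76 - (270 - 13 + 392)/(-79) = 76 - (-1)*649/79 = 76 - 1*(-649/79) = 76 + 649/79 = 6653/79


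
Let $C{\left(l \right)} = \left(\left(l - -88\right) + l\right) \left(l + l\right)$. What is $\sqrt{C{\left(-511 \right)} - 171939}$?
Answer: $\sqrt{782609} \approx 884.65$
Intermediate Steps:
$C{\left(l \right)} = 2 l \left(88 + 2 l\right)$ ($C{\left(l \right)} = \left(\left(l + 88\right) + l\right) 2 l = \left(\left(88 + l\right) + l\right) 2 l = \left(88 + 2 l\right) 2 l = 2 l \left(88 + 2 l\right)$)
$\sqrt{C{\left(-511 \right)} - 171939} = \sqrt{4 \left(-511\right) \left(44 - 511\right) - 171939} = \sqrt{4 \left(-511\right) \left(-467\right) - 171939} = \sqrt{954548 - 171939} = \sqrt{782609}$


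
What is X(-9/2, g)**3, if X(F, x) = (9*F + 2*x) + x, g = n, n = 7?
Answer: -59319/8 ≈ -7414.9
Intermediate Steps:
g = 7
X(F, x) = 3*x + 9*F (X(F, x) = (2*x + 9*F) + x = 3*x + 9*F)
X(-9/2, g)**3 = (3*7 + 9*(-9/2))**3 = (21 + 9*(-9*1/2))**3 = (21 + 9*(-9/2))**3 = (21 - 81/2)**3 = (-39/2)**3 = -59319/8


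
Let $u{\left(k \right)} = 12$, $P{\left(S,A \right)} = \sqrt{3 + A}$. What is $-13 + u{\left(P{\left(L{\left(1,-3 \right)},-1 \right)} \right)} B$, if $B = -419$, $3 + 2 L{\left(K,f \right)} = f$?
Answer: $-5041$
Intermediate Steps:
$L{\left(K,f \right)} = - \frac{3}{2} + \frac{f}{2}$
$-13 + u{\left(P{\left(L{\left(1,-3 \right)},-1 \right)} \right)} B = -13 + 12 \left(-419\right) = -13 - 5028 = -5041$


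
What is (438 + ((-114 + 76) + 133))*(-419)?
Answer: -223327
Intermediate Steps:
(438 + ((-114 + 76) + 133))*(-419) = (438 + (-38 + 133))*(-419) = (438 + 95)*(-419) = 533*(-419) = -223327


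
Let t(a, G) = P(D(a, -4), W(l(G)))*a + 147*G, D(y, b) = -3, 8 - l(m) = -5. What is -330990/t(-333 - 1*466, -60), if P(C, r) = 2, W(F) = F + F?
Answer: 165495/5209 ≈ 31.771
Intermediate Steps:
l(m) = 13 (l(m) = 8 - 1*(-5) = 8 + 5 = 13)
W(F) = 2*F
t(a, G) = 2*a + 147*G
-330990/t(-333 - 1*466, -60) = -330990/(2*(-333 - 1*466) + 147*(-60)) = -330990/(2*(-333 - 466) - 8820) = -330990/(2*(-799) - 8820) = -330990/(-1598 - 8820) = -330990/(-10418) = -330990*(-1/10418) = 165495/5209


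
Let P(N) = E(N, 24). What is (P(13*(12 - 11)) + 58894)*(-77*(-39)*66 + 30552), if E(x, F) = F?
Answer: 13477492500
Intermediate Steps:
P(N) = 24
(P(13*(12 - 11)) + 58894)*(-77*(-39)*66 + 30552) = (24 + 58894)*(-77*(-39)*66 + 30552) = 58918*(3003*66 + 30552) = 58918*(198198 + 30552) = 58918*228750 = 13477492500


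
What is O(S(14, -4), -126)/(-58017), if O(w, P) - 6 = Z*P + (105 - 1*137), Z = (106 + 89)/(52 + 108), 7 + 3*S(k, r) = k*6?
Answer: 2873/928272 ≈ 0.0030950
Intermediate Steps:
S(k, r) = -7/3 + 2*k (S(k, r) = -7/3 + (k*6)/3 = -7/3 + (6*k)/3 = -7/3 + 2*k)
Z = 39/32 (Z = 195/160 = 195*(1/160) = 39/32 ≈ 1.2188)
O(w, P) = -26 + 39*P/32 (O(w, P) = 6 + (39*P/32 + (105 - 1*137)) = 6 + (39*P/32 + (105 - 137)) = 6 + (39*P/32 - 32) = 6 + (-32 + 39*P/32) = -26 + 39*P/32)
O(S(14, -4), -126)/(-58017) = (-26 + (39/32)*(-126))/(-58017) = (-26 - 2457/16)*(-1/58017) = -2873/16*(-1/58017) = 2873/928272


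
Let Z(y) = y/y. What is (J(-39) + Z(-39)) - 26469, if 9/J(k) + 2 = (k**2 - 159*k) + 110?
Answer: -23027159/870 ≈ -26468.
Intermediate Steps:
Z(y) = 1
J(k) = 9/(108 + k**2 - 159*k) (J(k) = 9/(-2 + ((k**2 - 159*k) + 110)) = 9/(-2 + (110 + k**2 - 159*k)) = 9/(108 + k**2 - 159*k))
(J(-39) + Z(-39)) - 26469 = (9/(108 + (-39)**2 - 159*(-39)) + 1) - 26469 = (9/(108 + 1521 + 6201) + 1) - 26469 = (9/7830 + 1) - 26469 = (9*(1/7830) + 1) - 26469 = (1/870 + 1) - 26469 = 871/870 - 26469 = -23027159/870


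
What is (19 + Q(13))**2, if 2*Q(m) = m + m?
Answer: 1024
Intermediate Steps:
Q(m) = m (Q(m) = (m + m)/2 = (2*m)/2 = m)
(19 + Q(13))**2 = (19 + 13)**2 = 32**2 = 1024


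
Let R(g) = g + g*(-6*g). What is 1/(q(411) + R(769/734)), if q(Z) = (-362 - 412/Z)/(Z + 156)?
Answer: -31387520493/193924080076 ≈ -0.16185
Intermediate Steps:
R(g) = g - 6*g²
q(Z) = (-362 - 412/Z)/(156 + Z)
1/(q(411) + R(769/734)) = 1/(2*(-206 - 181*411)/(411*(156 + 411)) + (769/734)*(1 - 4614/734)) = 1/(2*(1/411)*(-206 - 74391)/567 + (769*(1/734))*(1 - 4614/734)) = 1/(2*(1/411)*(1/567)*(-74597) + 769*(1 - 6*769/734)/734) = 1/(-149194/233037 + 769*(1 - 2307/367)/734) = 1/(-149194/233037 + (769/734)*(-1940/367)) = 1/(-149194/233037 - 745930/134689) = 1/(-193924080076/31387520493) = -31387520493/193924080076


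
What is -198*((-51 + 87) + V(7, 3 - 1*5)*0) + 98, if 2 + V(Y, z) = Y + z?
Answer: -7030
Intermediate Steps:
V(Y, z) = -2 + Y + z (V(Y, z) = -2 + (Y + z) = -2 + Y + z)
-198*((-51 + 87) + V(7, 3 - 1*5)*0) + 98 = -198*((-51 + 87) + (-2 + 7 + (3 - 1*5))*0) + 98 = -198*(36 + (-2 + 7 + (3 - 5))*0) + 98 = -198*(36 + (-2 + 7 - 2)*0) + 98 = -198*(36 + 3*0) + 98 = -198*(36 + 0) + 98 = -198*36 + 98 = -7128 + 98 = -7030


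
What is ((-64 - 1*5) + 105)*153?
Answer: 5508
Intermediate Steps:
((-64 - 1*5) + 105)*153 = ((-64 - 5) + 105)*153 = (-69 + 105)*153 = 36*153 = 5508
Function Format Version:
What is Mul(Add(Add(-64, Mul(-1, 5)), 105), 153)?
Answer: 5508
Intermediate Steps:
Mul(Add(Add(-64, Mul(-1, 5)), 105), 153) = Mul(Add(Add(-64, -5), 105), 153) = Mul(Add(-69, 105), 153) = Mul(36, 153) = 5508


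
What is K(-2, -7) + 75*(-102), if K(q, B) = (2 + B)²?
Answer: -7625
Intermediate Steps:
K(-2, -7) + 75*(-102) = (2 - 7)² + 75*(-102) = (-5)² - 7650 = 25 - 7650 = -7625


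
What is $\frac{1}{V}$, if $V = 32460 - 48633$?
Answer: $- \frac{1}{16173} \approx -6.1831 \cdot 10^{-5}$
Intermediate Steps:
$V = -16173$
$\frac{1}{V} = \frac{1}{-16173} = - \frac{1}{16173}$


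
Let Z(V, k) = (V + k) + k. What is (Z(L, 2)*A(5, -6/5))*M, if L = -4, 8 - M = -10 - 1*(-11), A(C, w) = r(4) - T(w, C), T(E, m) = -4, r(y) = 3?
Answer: 0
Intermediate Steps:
A(C, w) = 7 (A(C, w) = 3 - 1*(-4) = 3 + 4 = 7)
M = 7 (M = 8 - (-10 - 1*(-11)) = 8 - (-10 + 11) = 8 - 1*1 = 8 - 1 = 7)
Z(V, k) = V + 2*k
(Z(L, 2)*A(5, -6/5))*M = ((-4 + 2*2)*7)*7 = ((-4 + 4)*7)*7 = (0*7)*7 = 0*7 = 0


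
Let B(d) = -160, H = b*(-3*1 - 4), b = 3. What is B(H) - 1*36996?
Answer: -37156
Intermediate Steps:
H = -21 (H = 3*(-3*1 - 4) = 3*(-3 - 4) = 3*(-7) = -21)
B(H) - 1*36996 = -160 - 1*36996 = -160 - 36996 = -37156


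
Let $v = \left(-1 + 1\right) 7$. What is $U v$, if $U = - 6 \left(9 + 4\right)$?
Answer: $0$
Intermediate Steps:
$U = -78$ ($U = \left(-6\right) 13 = -78$)
$v = 0$ ($v = 0 \cdot 7 = 0$)
$U v = \left(-78\right) 0 = 0$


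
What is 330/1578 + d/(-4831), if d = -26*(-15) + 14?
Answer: 159453/1270553 ≈ 0.12550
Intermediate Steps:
d = 404 (d = 390 + 14 = 404)
330/1578 + d/(-4831) = 330/1578 + 404/(-4831) = 330*(1/1578) + 404*(-1/4831) = 55/263 - 404/4831 = 159453/1270553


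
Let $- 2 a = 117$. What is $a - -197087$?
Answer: $\frac{394057}{2} \approx 1.9703 \cdot 10^{5}$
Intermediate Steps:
$a = - \frac{117}{2}$ ($a = \left(- \frac{1}{2}\right) 117 = - \frac{117}{2} \approx -58.5$)
$a - -197087 = - \frac{117}{2} - -197087 = - \frac{117}{2} + 197087 = \frac{394057}{2}$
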